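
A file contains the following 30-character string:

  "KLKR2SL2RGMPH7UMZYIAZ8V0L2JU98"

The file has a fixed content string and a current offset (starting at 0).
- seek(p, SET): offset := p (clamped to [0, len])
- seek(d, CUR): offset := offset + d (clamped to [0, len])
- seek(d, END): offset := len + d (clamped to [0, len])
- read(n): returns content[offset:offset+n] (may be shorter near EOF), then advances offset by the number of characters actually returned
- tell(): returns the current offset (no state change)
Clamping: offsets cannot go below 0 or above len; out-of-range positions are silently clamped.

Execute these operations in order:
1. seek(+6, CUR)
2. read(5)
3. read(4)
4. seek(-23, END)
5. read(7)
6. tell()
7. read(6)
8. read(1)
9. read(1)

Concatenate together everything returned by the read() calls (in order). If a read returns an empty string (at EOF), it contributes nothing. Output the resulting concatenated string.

After 1 (seek(+6, CUR)): offset=6
After 2 (read(5)): returned 'L2RGM', offset=11
After 3 (read(4)): returned 'PH7U', offset=15
After 4 (seek(-23, END)): offset=7
After 5 (read(7)): returned '2RGMPH7', offset=14
After 6 (tell()): offset=14
After 7 (read(6)): returned 'UMZYIA', offset=20
After 8 (read(1)): returned 'Z', offset=21
After 9 (read(1)): returned '8', offset=22

Answer: L2RGMPH7U2RGMPH7UMZYIAZ8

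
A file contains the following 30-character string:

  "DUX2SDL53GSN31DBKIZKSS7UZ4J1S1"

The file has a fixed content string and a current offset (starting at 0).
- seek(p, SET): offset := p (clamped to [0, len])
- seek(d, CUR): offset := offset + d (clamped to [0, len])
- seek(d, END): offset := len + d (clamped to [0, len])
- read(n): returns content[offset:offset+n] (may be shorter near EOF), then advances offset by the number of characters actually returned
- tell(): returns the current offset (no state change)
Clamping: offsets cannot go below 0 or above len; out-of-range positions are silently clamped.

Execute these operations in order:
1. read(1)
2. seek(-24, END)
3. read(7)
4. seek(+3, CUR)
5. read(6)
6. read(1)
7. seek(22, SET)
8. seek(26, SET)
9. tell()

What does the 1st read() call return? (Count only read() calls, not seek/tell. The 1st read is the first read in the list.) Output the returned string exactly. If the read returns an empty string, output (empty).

After 1 (read(1)): returned 'D', offset=1
After 2 (seek(-24, END)): offset=6
After 3 (read(7)): returned 'L53GSN3', offset=13
After 4 (seek(+3, CUR)): offset=16
After 5 (read(6)): returned 'KIZKSS', offset=22
After 6 (read(1)): returned '7', offset=23
After 7 (seek(22, SET)): offset=22
After 8 (seek(26, SET)): offset=26
After 9 (tell()): offset=26

Answer: D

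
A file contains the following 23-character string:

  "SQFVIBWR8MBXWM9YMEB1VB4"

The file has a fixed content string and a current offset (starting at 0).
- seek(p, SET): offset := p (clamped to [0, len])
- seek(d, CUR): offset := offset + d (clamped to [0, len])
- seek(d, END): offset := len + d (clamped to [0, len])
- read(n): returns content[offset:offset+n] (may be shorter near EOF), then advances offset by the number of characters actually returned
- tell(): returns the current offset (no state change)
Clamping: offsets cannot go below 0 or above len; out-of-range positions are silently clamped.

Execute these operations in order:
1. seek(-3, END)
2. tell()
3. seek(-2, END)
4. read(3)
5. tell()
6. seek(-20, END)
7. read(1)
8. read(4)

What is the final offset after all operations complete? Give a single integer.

After 1 (seek(-3, END)): offset=20
After 2 (tell()): offset=20
After 3 (seek(-2, END)): offset=21
After 4 (read(3)): returned 'B4', offset=23
After 5 (tell()): offset=23
After 6 (seek(-20, END)): offset=3
After 7 (read(1)): returned 'V', offset=4
After 8 (read(4)): returned 'IBWR', offset=8

Answer: 8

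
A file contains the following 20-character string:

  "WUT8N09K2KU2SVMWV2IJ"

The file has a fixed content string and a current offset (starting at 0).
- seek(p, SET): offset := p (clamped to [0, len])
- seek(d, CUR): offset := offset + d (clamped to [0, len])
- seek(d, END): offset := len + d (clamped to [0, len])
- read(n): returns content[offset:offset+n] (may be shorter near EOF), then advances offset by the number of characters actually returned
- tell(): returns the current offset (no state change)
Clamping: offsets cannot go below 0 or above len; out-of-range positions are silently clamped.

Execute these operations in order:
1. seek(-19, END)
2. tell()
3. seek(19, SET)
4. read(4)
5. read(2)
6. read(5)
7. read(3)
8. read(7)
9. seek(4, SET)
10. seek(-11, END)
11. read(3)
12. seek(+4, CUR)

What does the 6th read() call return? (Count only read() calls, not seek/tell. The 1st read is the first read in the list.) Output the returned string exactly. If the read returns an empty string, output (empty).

Answer: KU2

Derivation:
After 1 (seek(-19, END)): offset=1
After 2 (tell()): offset=1
After 3 (seek(19, SET)): offset=19
After 4 (read(4)): returned 'J', offset=20
After 5 (read(2)): returned '', offset=20
After 6 (read(5)): returned '', offset=20
After 7 (read(3)): returned '', offset=20
After 8 (read(7)): returned '', offset=20
After 9 (seek(4, SET)): offset=4
After 10 (seek(-11, END)): offset=9
After 11 (read(3)): returned 'KU2', offset=12
After 12 (seek(+4, CUR)): offset=16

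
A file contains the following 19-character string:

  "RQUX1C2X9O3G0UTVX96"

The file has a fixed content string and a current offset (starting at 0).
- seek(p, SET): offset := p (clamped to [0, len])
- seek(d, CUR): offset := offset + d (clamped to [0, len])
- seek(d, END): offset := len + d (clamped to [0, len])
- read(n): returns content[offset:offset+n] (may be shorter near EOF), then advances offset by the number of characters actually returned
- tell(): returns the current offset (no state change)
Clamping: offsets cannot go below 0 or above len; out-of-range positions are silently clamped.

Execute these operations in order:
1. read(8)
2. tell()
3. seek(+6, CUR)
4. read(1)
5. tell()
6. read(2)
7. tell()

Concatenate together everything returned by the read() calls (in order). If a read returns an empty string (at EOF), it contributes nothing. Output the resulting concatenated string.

Answer: RQUX1C2XTVX

Derivation:
After 1 (read(8)): returned 'RQUX1C2X', offset=8
After 2 (tell()): offset=8
After 3 (seek(+6, CUR)): offset=14
After 4 (read(1)): returned 'T', offset=15
After 5 (tell()): offset=15
After 6 (read(2)): returned 'VX', offset=17
After 7 (tell()): offset=17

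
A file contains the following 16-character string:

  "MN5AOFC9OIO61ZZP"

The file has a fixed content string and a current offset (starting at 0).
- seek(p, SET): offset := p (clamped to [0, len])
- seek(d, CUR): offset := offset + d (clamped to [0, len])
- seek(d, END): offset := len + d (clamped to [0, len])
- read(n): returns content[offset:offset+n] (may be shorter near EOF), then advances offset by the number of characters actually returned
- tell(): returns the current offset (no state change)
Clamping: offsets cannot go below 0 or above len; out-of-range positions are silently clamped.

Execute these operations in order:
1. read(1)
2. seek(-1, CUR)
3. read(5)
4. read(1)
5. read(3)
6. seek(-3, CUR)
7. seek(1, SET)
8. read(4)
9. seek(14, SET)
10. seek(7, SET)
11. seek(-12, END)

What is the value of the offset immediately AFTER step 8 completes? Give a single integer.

Answer: 5

Derivation:
After 1 (read(1)): returned 'M', offset=1
After 2 (seek(-1, CUR)): offset=0
After 3 (read(5)): returned 'MN5AO', offset=5
After 4 (read(1)): returned 'F', offset=6
After 5 (read(3)): returned 'C9O', offset=9
After 6 (seek(-3, CUR)): offset=6
After 7 (seek(1, SET)): offset=1
After 8 (read(4)): returned 'N5AO', offset=5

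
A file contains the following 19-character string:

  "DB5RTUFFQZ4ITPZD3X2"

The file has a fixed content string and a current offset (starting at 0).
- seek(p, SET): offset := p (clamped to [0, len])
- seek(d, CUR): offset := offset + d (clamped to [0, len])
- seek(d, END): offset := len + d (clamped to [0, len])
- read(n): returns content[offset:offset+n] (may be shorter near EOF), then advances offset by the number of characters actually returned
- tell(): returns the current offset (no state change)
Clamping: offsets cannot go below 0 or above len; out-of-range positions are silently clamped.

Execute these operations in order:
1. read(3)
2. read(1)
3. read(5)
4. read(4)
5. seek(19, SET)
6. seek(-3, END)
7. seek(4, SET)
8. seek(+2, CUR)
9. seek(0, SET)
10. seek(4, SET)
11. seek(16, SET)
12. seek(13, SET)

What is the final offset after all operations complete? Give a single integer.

Answer: 13

Derivation:
After 1 (read(3)): returned 'DB5', offset=3
After 2 (read(1)): returned 'R', offset=4
After 3 (read(5)): returned 'TUFFQ', offset=9
After 4 (read(4)): returned 'Z4IT', offset=13
After 5 (seek(19, SET)): offset=19
After 6 (seek(-3, END)): offset=16
After 7 (seek(4, SET)): offset=4
After 8 (seek(+2, CUR)): offset=6
After 9 (seek(0, SET)): offset=0
After 10 (seek(4, SET)): offset=4
After 11 (seek(16, SET)): offset=16
After 12 (seek(13, SET)): offset=13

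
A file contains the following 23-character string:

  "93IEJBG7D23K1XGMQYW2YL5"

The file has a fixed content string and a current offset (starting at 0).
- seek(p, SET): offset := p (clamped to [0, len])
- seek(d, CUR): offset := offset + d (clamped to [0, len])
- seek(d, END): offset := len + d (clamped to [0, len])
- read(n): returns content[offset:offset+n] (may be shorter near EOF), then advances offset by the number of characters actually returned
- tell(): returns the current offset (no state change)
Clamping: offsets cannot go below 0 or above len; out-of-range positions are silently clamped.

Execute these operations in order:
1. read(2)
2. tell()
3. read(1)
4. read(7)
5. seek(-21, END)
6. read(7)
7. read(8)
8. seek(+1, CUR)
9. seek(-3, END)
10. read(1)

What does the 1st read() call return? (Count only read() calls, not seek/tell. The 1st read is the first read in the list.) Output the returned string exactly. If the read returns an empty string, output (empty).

After 1 (read(2)): returned '93', offset=2
After 2 (tell()): offset=2
After 3 (read(1)): returned 'I', offset=3
After 4 (read(7)): returned 'EJBG7D2', offset=10
After 5 (seek(-21, END)): offset=2
After 6 (read(7)): returned 'IEJBG7D', offset=9
After 7 (read(8)): returned '23K1XGMQ', offset=17
After 8 (seek(+1, CUR)): offset=18
After 9 (seek(-3, END)): offset=20
After 10 (read(1)): returned 'Y', offset=21

Answer: 93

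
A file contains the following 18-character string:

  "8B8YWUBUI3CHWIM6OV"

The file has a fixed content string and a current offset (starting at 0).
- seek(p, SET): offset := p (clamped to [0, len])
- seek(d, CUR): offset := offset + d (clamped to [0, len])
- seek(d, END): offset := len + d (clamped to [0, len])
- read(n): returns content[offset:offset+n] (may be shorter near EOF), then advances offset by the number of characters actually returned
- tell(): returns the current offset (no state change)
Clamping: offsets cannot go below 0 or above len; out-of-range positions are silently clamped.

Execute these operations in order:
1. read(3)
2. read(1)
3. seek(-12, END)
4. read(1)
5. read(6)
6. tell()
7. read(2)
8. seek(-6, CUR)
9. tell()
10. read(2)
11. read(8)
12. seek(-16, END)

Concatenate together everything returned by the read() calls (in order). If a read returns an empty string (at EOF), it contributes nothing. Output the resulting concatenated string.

Answer: 8B8YBUI3CHWIM3CHWIM6OV

Derivation:
After 1 (read(3)): returned '8B8', offset=3
After 2 (read(1)): returned 'Y', offset=4
After 3 (seek(-12, END)): offset=6
After 4 (read(1)): returned 'B', offset=7
After 5 (read(6)): returned 'UI3CHW', offset=13
After 6 (tell()): offset=13
After 7 (read(2)): returned 'IM', offset=15
After 8 (seek(-6, CUR)): offset=9
After 9 (tell()): offset=9
After 10 (read(2)): returned '3C', offset=11
After 11 (read(8)): returned 'HWIM6OV', offset=18
After 12 (seek(-16, END)): offset=2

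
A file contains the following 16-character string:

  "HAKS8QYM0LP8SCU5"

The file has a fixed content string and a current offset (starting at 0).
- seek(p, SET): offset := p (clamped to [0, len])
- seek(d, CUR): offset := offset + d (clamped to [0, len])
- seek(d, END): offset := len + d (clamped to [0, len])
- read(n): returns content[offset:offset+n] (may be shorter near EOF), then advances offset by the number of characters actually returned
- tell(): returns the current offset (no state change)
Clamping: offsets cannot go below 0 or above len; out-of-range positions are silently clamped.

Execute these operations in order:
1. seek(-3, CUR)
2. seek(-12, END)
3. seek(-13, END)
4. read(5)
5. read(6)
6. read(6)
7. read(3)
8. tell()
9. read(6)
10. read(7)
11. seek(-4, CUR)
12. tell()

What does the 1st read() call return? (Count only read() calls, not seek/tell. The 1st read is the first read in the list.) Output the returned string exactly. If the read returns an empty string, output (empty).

Answer: S8QYM

Derivation:
After 1 (seek(-3, CUR)): offset=0
After 2 (seek(-12, END)): offset=4
After 3 (seek(-13, END)): offset=3
After 4 (read(5)): returned 'S8QYM', offset=8
After 5 (read(6)): returned '0LP8SC', offset=14
After 6 (read(6)): returned 'U5', offset=16
After 7 (read(3)): returned '', offset=16
After 8 (tell()): offset=16
After 9 (read(6)): returned '', offset=16
After 10 (read(7)): returned '', offset=16
After 11 (seek(-4, CUR)): offset=12
After 12 (tell()): offset=12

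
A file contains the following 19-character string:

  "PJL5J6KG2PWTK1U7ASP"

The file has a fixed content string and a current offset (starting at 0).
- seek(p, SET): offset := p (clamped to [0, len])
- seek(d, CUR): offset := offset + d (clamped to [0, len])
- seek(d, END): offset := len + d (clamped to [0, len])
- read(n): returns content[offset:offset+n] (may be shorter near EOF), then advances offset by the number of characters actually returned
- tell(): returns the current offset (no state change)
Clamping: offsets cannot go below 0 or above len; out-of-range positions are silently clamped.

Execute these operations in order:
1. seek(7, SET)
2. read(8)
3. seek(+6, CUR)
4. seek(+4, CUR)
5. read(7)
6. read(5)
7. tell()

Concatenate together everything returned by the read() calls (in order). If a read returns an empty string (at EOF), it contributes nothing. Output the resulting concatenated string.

After 1 (seek(7, SET)): offset=7
After 2 (read(8)): returned 'G2PWTK1U', offset=15
After 3 (seek(+6, CUR)): offset=19
After 4 (seek(+4, CUR)): offset=19
After 5 (read(7)): returned '', offset=19
After 6 (read(5)): returned '', offset=19
After 7 (tell()): offset=19

Answer: G2PWTK1U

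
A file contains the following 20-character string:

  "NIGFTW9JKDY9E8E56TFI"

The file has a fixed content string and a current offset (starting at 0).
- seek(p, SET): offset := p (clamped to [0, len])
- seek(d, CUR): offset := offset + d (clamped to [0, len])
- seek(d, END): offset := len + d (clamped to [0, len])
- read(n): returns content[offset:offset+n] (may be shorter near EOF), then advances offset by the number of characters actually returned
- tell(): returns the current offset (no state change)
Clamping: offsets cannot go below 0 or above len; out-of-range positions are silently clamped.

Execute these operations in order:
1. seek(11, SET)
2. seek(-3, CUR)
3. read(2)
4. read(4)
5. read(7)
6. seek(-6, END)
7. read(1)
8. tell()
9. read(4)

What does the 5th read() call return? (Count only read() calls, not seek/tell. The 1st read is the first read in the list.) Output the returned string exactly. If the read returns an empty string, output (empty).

After 1 (seek(11, SET)): offset=11
After 2 (seek(-3, CUR)): offset=8
After 3 (read(2)): returned 'KD', offset=10
After 4 (read(4)): returned 'Y9E8', offset=14
After 5 (read(7)): returned 'E56TFI', offset=20
After 6 (seek(-6, END)): offset=14
After 7 (read(1)): returned 'E', offset=15
After 8 (tell()): offset=15
After 9 (read(4)): returned '56TF', offset=19

Answer: 56TF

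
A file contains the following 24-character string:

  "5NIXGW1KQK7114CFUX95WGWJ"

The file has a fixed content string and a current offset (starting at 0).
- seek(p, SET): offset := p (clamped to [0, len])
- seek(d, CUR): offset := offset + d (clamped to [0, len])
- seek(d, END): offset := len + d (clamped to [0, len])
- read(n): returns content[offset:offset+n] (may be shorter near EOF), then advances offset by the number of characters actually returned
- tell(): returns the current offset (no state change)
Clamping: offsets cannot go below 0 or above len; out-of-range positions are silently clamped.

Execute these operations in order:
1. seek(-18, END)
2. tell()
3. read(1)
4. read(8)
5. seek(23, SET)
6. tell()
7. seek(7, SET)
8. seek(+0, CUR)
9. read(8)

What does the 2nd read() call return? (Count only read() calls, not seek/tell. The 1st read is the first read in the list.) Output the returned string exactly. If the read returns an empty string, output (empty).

After 1 (seek(-18, END)): offset=6
After 2 (tell()): offset=6
After 3 (read(1)): returned '1', offset=7
After 4 (read(8)): returned 'KQK7114C', offset=15
After 5 (seek(23, SET)): offset=23
After 6 (tell()): offset=23
After 7 (seek(7, SET)): offset=7
After 8 (seek(+0, CUR)): offset=7
After 9 (read(8)): returned 'KQK7114C', offset=15

Answer: KQK7114C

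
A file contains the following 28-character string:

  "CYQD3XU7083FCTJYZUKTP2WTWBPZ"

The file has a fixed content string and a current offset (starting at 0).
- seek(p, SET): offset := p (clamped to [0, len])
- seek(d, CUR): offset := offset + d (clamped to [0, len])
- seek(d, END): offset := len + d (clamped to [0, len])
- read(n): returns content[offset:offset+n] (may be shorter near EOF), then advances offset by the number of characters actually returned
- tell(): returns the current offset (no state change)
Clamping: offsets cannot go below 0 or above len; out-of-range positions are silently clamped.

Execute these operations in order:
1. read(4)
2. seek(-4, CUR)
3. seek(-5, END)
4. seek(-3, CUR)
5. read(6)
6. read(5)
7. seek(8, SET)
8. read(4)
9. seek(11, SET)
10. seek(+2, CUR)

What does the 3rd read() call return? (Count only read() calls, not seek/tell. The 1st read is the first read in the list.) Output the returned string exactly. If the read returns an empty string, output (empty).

After 1 (read(4)): returned 'CYQD', offset=4
After 2 (seek(-4, CUR)): offset=0
After 3 (seek(-5, END)): offset=23
After 4 (seek(-3, CUR)): offset=20
After 5 (read(6)): returned 'P2WTWB', offset=26
After 6 (read(5)): returned 'PZ', offset=28
After 7 (seek(8, SET)): offset=8
After 8 (read(4)): returned '083F', offset=12
After 9 (seek(11, SET)): offset=11
After 10 (seek(+2, CUR)): offset=13

Answer: PZ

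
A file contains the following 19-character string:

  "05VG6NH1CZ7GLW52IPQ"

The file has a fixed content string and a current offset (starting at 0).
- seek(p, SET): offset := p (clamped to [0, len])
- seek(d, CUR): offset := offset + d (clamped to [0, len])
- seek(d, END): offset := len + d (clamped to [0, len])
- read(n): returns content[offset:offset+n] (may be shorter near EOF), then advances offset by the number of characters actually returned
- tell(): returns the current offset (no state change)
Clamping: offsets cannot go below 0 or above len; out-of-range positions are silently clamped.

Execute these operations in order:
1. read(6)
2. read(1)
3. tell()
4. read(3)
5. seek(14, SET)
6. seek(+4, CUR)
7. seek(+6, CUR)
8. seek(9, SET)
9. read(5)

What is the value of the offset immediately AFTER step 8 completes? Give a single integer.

After 1 (read(6)): returned '05VG6N', offset=6
After 2 (read(1)): returned 'H', offset=7
After 3 (tell()): offset=7
After 4 (read(3)): returned '1CZ', offset=10
After 5 (seek(14, SET)): offset=14
After 6 (seek(+4, CUR)): offset=18
After 7 (seek(+6, CUR)): offset=19
After 8 (seek(9, SET)): offset=9

Answer: 9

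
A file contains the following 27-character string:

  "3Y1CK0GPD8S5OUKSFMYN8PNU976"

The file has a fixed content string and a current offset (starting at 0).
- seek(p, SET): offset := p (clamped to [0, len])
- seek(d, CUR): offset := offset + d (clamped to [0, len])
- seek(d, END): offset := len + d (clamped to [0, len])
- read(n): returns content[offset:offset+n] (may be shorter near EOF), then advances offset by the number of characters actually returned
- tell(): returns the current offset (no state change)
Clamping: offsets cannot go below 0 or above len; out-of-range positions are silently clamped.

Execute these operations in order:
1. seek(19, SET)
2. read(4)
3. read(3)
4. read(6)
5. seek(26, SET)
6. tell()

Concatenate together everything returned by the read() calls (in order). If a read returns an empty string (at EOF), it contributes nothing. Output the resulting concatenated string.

Answer: N8PNU976

Derivation:
After 1 (seek(19, SET)): offset=19
After 2 (read(4)): returned 'N8PN', offset=23
After 3 (read(3)): returned 'U97', offset=26
After 4 (read(6)): returned '6', offset=27
After 5 (seek(26, SET)): offset=26
After 6 (tell()): offset=26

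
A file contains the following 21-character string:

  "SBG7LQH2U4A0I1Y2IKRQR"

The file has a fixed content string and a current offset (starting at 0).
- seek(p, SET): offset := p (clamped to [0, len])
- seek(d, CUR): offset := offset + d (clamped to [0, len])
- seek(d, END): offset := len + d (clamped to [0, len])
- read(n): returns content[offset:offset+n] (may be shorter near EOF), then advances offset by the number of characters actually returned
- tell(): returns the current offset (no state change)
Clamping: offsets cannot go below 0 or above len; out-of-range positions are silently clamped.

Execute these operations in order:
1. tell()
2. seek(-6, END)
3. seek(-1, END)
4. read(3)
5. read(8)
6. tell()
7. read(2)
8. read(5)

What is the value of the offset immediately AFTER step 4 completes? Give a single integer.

After 1 (tell()): offset=0
After 2 (seek(-6, END)): offset=15
After 3 (seek(-1, END)): offset=20
After 4 (read(3)): returned 'R', offset=21

Answer: 21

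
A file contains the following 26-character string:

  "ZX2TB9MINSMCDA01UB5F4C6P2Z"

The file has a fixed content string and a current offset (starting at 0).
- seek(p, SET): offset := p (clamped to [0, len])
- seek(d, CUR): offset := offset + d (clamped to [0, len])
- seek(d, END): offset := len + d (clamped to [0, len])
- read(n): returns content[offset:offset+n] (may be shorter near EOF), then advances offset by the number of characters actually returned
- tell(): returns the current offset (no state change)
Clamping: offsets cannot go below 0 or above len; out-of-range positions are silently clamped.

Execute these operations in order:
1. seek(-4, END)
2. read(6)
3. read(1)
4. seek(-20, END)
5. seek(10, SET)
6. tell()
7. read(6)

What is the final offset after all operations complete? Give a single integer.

Answer: 16

Derivation:
After 1 (seek(-4, END)): offset=22
After 2 (read(6)): returned '6P2Z', offset=26
After 3 (read(1)): returned '', offset=26
After 4 (seek(-20, END)): offset=6
After 5 (seek(10, SET)): offset=10
After 6 (tell()): offset=10
After 7 (read(6)): returned 'MCDA01', offset=16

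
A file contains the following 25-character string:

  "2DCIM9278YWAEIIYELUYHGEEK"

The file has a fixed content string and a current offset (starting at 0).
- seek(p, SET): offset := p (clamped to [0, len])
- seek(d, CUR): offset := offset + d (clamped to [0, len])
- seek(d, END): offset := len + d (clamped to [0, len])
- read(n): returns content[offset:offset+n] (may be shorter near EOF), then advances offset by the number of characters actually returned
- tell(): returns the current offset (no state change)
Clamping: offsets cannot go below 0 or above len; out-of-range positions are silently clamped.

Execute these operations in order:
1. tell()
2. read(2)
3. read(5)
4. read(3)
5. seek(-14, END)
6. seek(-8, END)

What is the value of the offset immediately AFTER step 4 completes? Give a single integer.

Answer: 10

Derivation:
After 1 (tell()): offset=0
After 2 (read(2)): returned '2D', offset=2
After 3 (read(5)): returned 'CIM92', offset=7
After 4 (read(3)): returned '78Y', offset=10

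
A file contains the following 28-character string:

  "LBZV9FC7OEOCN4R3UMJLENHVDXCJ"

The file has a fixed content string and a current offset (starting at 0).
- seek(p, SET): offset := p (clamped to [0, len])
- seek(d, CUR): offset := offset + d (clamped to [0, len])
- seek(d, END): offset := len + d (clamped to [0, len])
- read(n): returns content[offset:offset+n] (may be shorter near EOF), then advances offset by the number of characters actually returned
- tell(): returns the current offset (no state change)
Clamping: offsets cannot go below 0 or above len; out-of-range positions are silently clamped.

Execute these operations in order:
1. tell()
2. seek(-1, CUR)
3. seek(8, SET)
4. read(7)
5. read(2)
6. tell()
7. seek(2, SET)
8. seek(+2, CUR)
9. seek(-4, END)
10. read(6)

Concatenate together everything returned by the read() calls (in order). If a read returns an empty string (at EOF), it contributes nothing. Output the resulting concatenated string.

After 1 (tell()): offset=0
After 2 (seek(-1, CUR)): offset=0
After 3 (seek(8, SET)): offset=8
After 4 (read(7)): returned 'OEOCN4R', offset=15
After 5 (read(2)): returned '3U', offset=17
After 6 (tell()): offset=17
After 7 (seek(2, SET)): offset=2
After 8 (seek(+2, CUR)): offset=4
After 9 (seek(-4, END)): offset=24
After 10 (read(6)): returned 'DXCJ', offset=28

Answer: OEOCN4R3UDXCJ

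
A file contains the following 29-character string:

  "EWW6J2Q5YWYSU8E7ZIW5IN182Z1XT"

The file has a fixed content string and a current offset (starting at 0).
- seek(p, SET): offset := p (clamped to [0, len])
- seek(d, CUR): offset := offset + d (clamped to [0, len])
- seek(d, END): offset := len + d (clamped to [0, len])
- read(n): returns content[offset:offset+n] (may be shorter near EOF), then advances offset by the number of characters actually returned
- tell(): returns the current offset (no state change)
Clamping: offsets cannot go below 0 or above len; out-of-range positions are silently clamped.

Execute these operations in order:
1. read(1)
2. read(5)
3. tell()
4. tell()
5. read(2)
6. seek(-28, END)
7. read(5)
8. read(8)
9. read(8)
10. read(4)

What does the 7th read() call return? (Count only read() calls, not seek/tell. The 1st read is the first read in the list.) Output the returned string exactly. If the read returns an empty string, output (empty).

Answer: 182Z

Derivation:
After 1 (read(1)): returned 'E', offset=1
After 2 (read(5)): returned 'WW6J2', offset=6
After 3 (tell()): offset=6
After 4 (tell()): offset=6
After 5 (read(2)): returned 'Q5', offset=8
After 6 (seek(-28, END)): offset=1
After 7 (read(5)): returned 'WW6J2', offset=6
After 8 (read(8)): returned 'Q5YWYSU8', offset=14
After 9 (read(8)): returned 'E7ZIW5IN', offset=22
After 10 (read(4)): returned '182Z', offset=26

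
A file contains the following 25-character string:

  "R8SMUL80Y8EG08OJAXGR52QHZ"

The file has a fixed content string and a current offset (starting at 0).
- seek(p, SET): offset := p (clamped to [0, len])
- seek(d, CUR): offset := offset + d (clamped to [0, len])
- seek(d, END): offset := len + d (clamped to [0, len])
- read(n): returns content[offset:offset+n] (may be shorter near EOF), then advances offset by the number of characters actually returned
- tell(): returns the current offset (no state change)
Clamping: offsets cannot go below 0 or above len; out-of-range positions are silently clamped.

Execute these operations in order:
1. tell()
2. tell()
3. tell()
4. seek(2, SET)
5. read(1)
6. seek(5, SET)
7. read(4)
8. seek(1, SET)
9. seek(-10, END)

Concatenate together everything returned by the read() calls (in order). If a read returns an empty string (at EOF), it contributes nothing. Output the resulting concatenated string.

Answer: SL80Y

Derivation:
After 1 (tell()): offset=0
After 2 (tell()): offset=0
After 3 (tell()): offset=0
After 4 (seek(2, SET)): offset=2
After 5 (read(1)): returned 'S', offset=3
After 6 (seek(5, SET)): offset=5
After 7 (read(4)): returned 'L80Y', offset=9
After 8 (seek(1, SET)): offset=1
After 9 (seek(-10, END)): offset=15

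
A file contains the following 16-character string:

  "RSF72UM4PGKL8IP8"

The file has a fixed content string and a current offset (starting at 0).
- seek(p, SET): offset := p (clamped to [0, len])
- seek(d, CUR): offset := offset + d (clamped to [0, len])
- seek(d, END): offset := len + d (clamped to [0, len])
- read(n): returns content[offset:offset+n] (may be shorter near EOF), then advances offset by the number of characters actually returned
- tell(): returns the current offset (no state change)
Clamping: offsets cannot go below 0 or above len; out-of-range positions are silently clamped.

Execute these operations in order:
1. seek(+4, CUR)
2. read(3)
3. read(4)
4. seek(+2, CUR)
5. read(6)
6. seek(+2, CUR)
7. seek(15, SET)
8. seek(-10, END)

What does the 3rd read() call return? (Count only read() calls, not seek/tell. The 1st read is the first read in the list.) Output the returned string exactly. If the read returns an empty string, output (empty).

After 1 (seek(+4, CUR)): offset=4
After 2 (read(3)): returned '2UM', offset=7
After 3 (read(4)): returned '4PGK', offset=11
After 4 (seek(+2, CUR)): offset=13
After 5 (read(6)): returned 'IP8', offset=16
After 6 (seek(+2, CUR)): offset=16
After 7 (seek(15, SET)): offset=15
After 8 (seek(-10, END)): offset=6

Answer: IP8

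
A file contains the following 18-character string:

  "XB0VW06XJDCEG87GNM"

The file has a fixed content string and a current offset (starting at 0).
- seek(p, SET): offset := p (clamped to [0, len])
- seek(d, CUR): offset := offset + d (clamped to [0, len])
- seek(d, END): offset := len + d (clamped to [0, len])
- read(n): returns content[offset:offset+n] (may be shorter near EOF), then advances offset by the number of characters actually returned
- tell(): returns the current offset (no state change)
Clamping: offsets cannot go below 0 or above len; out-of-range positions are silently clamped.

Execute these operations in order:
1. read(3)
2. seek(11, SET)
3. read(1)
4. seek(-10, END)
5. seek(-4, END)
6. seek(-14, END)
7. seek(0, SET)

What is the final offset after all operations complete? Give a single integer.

After 1 (read(3)): returned 'XB0', offset=3
After 2 (seek(11, SET)): offset=11
After 3 (read(1)): returned 'E', offset=12
After 4 (seek(-10, END)): offset=8
After 5 (seek(-4, END)): offset=14
After 6 (seek(-14, END)): offset=4
After 7 (seek(0, SET)): offset=0

Answer: 0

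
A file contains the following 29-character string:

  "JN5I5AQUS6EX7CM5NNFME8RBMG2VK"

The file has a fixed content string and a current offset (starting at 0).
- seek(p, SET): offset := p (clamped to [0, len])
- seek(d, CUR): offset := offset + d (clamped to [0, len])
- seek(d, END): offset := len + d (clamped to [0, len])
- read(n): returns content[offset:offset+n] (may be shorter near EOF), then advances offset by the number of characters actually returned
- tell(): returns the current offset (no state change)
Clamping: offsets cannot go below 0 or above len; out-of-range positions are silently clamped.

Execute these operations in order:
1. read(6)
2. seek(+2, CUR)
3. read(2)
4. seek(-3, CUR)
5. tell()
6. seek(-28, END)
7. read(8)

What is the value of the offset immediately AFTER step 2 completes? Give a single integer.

After 1 (read(6)): returned 'JN5I5A', offset=6
After 2 (seek(+2, CUR)): offset=8

Answer: 8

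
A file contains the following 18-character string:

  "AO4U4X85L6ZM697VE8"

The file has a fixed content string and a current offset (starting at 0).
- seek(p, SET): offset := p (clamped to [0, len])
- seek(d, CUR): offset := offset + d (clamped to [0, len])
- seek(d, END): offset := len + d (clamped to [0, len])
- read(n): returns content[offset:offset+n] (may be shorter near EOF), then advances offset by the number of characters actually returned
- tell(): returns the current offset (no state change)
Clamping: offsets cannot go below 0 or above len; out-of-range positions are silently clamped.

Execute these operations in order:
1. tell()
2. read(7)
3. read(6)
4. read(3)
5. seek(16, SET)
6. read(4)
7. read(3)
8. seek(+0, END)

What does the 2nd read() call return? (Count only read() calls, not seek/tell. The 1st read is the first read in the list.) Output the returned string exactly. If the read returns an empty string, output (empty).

After 1 (tell()): offset=0
After 2 (read(7)): returned 'AO4U4X8', offset=7
After 3 (read(6)): returned '5L6ZM6', offset=13
After 4 (read(3)): returned '97V', offset=16
After 5 (seek(16, SET)): offset=16
After 6 (read(4)): returned 'E8', offset=18
After 7 (read(3)): returned '', offset=18
After 8 (seek(+0, END)): offset=18

Answer: 5L6ZM6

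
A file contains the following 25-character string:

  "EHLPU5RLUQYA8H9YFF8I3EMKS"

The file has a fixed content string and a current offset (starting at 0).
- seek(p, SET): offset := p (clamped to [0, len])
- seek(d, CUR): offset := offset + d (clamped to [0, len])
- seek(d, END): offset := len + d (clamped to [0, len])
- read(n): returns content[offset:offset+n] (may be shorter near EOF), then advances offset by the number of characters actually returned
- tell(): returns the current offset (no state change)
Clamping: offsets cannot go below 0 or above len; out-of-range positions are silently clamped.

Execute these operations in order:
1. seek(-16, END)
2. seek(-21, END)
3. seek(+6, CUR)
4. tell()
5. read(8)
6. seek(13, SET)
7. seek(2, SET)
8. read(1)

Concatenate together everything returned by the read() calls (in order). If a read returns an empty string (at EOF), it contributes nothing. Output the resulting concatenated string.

After 1 (seek(-16, END)): offset=9
After 2 (seek(-21, END)): offset=4
After 3 (seek(+6, CUR)): offset=10
After 4 (tell()): offset=10
After 5 (read(8)): returned 'YA8H9YFF', offset=18
After 6 (seek(13, SET)): offset=13
After 7 (seek(2, SET)): offset=2
After 8 (read(1)): returned 'L', offset=3

Answer: YA8H9YFFL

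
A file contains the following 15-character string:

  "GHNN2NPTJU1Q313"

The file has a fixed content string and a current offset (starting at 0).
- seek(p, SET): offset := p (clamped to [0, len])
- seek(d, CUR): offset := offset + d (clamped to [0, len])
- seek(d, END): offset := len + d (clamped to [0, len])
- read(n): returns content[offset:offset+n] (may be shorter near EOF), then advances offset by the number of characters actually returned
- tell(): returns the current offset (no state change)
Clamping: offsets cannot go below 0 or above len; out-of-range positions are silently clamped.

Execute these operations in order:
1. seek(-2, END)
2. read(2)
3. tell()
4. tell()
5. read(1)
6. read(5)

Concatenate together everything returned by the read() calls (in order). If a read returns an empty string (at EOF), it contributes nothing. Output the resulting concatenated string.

After 1 (seek(-2, END)): offset=13
After 2 (read(2)): returned '13', offset=15
After 3 (tell()): offset=15
After 4 (tell()): offset=15
After 5 (read(1)): returned '', offset=15
After 6 (read(5)): returned '', offset=15

Answer: 13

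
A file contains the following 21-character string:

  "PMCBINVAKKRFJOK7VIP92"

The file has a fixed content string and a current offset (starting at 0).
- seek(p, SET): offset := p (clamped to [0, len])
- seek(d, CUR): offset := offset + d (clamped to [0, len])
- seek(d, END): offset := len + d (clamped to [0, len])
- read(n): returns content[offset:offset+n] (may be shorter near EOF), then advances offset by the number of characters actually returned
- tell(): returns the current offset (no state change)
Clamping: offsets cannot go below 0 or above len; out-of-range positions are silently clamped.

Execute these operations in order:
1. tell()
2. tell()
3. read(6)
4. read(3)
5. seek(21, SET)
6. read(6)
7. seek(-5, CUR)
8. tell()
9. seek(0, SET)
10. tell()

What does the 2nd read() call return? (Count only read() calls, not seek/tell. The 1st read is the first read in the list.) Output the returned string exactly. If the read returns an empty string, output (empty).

After 1 (tell()): offset=0
After 2 (tell()): offset=0
After 3 (read(6)): returned 'PMCBIN', offset=6
After 4 (read(3)): returned 'VAK', offset=9
After 5 (seek(21, SET)): offset=21
After 6 (read(6)): returned '', offset=21
After 7 (seek(-5, CUR)): offset=16
After 8 (tell()): offset=16
After 9 (seek(0, SET)): offset=0
After 10 (tell()): offset=0

Answer: VAK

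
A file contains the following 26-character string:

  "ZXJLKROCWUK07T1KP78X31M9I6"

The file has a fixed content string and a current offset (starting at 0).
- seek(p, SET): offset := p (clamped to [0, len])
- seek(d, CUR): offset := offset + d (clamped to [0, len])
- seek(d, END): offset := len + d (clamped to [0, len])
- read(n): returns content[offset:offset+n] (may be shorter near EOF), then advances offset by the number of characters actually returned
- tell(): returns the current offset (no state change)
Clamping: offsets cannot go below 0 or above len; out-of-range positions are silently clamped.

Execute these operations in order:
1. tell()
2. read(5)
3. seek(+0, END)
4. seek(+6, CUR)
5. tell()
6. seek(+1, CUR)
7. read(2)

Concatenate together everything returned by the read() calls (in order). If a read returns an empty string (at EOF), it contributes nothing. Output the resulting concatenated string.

Answer: ZXJLK

Derivation:
After 1 (tell()): offset=0
After 2 (read(5)): returned 'ZXJLK', offset=5
After 3 (seek(+0, END)): offset=26
After 4 (seek(+6, CUR)): offset=26
After 5 (tell()): offset=26
After 6 (seek(+1, CUR)): offset=26
After 7 (read(2)): returned '', offset=26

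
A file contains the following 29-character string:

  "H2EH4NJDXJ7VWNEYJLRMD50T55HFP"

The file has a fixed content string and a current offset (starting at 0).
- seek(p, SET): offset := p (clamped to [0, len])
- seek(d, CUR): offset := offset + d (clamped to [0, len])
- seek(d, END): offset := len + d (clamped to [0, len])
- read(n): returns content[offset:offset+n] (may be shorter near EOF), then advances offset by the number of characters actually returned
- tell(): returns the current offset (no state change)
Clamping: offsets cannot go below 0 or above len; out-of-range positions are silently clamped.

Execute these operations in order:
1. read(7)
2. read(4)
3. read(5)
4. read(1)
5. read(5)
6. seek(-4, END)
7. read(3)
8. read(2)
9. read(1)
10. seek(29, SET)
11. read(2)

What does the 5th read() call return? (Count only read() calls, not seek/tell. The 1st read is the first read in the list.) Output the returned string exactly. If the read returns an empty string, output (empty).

After 1 (read(7)): returned 'H2EH4NJ', offset=7
After 2 (read(4)): returned 'DXJ7', offset=11
After 3 (read(5)): returned 'VWNEY', offset=16
After 4 (read(1)): returned 'J', offset=17
After 5 (read(5)): returned 'LRMD5', offset=22
After 6 (seek(-4, END)): offset=25
After 7 (read(3)): returned '5HF', offset=28
After 8 (read(2)): returned 'P', offset=29
After 9 (read(1)): returned '', offset=29
After 10 (seek(29, SET)): offset=29
After 11 (read(2)): returned '', offset=29

Answer: LRMD5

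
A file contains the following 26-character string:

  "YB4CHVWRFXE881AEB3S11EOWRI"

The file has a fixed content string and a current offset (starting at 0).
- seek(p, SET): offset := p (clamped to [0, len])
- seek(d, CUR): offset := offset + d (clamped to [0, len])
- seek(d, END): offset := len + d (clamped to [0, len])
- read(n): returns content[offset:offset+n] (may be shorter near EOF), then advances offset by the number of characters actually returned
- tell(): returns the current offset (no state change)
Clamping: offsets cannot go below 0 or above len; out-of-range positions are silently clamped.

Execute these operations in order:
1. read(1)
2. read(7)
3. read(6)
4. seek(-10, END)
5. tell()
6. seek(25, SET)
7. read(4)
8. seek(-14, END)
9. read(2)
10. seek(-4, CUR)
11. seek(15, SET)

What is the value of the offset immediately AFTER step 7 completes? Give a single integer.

After 1 (read(1)): returned 'Y', offset=1
After 2 (read(7)): returned 'B4CHVWR', offset=8
After 3 (read(6)): returned 'FXE881', offset=14
After 4 (seek(-10, END)): offset=16
After 5 (tell()): offset=16
After 6 (seek(25, SET)): offset=25
After 7 (read(4)): returned 'I', offset=26

Answer: 26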